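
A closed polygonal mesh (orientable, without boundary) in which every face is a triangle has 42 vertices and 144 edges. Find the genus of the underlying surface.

4

Every face is a triangle and each edge borders two faces, so 3F = 2·144, giving F = 96.
χ = V − E + F = 42 − 144 + 96 = -6.
For a closed orientable surface χ = 2 − 2g, so g = (2 − (-6))/2 = 4.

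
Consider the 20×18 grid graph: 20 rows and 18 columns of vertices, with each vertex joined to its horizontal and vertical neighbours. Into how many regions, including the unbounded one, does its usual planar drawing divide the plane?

324

The grid has V = 20·18 = 360 vertices and E = 20·17 + 18·19 = 682 edges.
F = 2 − V + E = 2 − 360 + 682 = 324.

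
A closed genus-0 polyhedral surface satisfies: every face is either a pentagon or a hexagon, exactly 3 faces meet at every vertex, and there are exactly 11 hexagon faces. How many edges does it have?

63

Let x be the number of pentagons; then F = 11 + x.
Edge–face incidences: 2E = 6·11 + 5·x = 66 + 5x.
Every vertex has degree 3, so 3V = 2E.
Euler: V − E + F = 2 ⇒ (2E)/3 − E + (11 + x) = 2.
Multiply by 6: 2·(2E) − 3·(2E) + 6·(11 + x) = 12, i.e. 66 + 6x − (66 + 5x) = 12.
Collecting terms: x = 12.
Then 2E = 66 + 5·12 = 126, so E = 63, V = 2E/3 = 42, F = 11 + 12 = 23.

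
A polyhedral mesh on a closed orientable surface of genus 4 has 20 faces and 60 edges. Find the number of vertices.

34

For a closed orientable surface of genus 4, χ = 2 − 2·4 = -6.
V = -6 + E − F = -6 + 60 − 20 = 34.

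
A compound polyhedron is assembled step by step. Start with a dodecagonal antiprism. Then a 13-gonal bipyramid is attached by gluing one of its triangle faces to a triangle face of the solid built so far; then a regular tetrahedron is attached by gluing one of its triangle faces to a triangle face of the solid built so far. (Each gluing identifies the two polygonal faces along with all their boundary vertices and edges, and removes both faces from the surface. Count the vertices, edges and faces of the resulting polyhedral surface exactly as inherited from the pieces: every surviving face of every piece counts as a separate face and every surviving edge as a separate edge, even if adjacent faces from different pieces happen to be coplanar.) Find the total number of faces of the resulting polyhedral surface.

52

A dodecagonal antiprism: V=24, E=48, F=26.
Attach a 13-gonal bipyramid (V=15, E=39, F=26) along a 3-gon: merge 3 vertices and 3 edges, delete both glued faces → V=36, E=84, F=50.
Attach a regular tetrahedron (V=4, E=6, F=4) along a 3-gon: merge 3 vertices and 3 edges, delete both glued faces → V=37, E=87, F=52.
Check: V − E + F = 37 − 87 + 52 = 2.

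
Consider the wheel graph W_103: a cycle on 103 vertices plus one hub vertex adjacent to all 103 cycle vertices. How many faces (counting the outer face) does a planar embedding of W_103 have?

104

W_103 has V = 103 + 1 = 104 vertices and E = 2·103 = 206 edges.
By Euler's formula F = 2 − V + E = 2 − 104 + 206 = 104.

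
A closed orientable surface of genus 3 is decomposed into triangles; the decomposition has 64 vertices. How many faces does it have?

χ = 2 − 2·3 = -4, and every face is a triangle so 3F = 2E.
V − E + F = -4 with E = 3F/2 gives 64 − (3/2 − 1)·F = -4, so F = 136 and E = 204.

136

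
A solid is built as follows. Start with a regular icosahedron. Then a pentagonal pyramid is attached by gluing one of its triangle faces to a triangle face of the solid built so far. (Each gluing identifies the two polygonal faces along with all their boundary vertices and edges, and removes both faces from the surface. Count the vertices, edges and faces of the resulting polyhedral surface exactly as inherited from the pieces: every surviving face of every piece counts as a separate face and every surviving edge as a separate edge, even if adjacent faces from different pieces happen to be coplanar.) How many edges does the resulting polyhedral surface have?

A regular icosahedron: V=12, E=30, F=20.
Attach a pentagonal pyramid (V=6, E=10, F=6) along a 3-gon: merge 3 vertices and 3 edges, delete both glued faces → V=15, E=37, F=24.
Check: V − E + F = 15 − 37 + 24 = 2.

37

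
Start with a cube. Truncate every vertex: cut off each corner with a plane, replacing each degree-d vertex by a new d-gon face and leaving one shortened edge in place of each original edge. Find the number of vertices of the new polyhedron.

24

The base solid has V = 8, E = 12, F = 6.
Truncation replaces each original edge-end by a new vertex, so V′ = 2E = 24.
Each original edge survives, and each old vertex of degree d contributes d new edges; summing degrees gives Σd = 2E, so E′ = E + 2E = 3E = 36.
Each original face survives and each original vertex becomes one new face: F′ = F + V = 14.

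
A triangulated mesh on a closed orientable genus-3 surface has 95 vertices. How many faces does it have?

χ = 2 − 2·3 = -4, and every face is a triangle so 3F = 2E.
V − E + F = -4 with E = 3F/2 gives 95 − (3/2 − 1)·F = -4, so F = 198 and E = 297.

198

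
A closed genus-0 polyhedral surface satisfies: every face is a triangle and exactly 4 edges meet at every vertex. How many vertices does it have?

6

Each face has 3 edges and each edge borders two faces, so 2E = 3F.
Each vertex has degree 4, so 4V = 2E and hence V = 3F/4.
Euler: V − E + F = 2 ⇒ (3F/4) − (3F/2) + F = 2.
Multiply by 8: (6 − 12 + 8)F = 16, i.e. 2F = 16.
So F = 8, E = 3·8/2 = 12, V = 3·8/4 = 6.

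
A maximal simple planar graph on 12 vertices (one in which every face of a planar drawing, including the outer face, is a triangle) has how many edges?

In a plane triangulation 3F = 2E and V − E + F = 2, so E = 3V − 6 = 3·12 − 6 = 30.

30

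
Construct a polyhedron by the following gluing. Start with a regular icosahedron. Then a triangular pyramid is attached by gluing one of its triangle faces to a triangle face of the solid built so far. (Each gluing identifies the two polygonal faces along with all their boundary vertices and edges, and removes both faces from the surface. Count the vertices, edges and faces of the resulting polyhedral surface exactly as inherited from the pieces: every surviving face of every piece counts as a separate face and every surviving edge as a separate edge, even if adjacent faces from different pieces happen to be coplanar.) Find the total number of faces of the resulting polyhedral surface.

22

A regular icosahedron: V=12, E=30, F=20.
Attach a triangular pyramid (V=4, E=6, F=4) along a 3-gon: merge 3 vertices and 3 edges, delete both glued faces → V=13, E=33, F=22.
Check: V − E + F = 13 − 33 + 22 = 2.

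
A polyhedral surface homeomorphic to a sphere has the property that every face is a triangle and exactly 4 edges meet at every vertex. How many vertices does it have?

Each face has 3 edges and each edge borders two faces, so 2E = 3F.
Each vertex has degree 4, so 4V = 2E and hence V = 3F/4.
Euler: V − E + F = 2 ⇒ (3F/4) − (3F/2) + F = 2.
Multiply by 8: (6 − 12 + 8)F = 16, i.e. 2F = 16.
So F = 8, E = 3·8/2 = 12, V = 3·8/4 = 6.

6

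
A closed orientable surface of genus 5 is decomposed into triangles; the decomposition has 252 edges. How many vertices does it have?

χ = 2 − 2·5 = -8, and every face is a triangle so 3F = 2E.
F = 2E/3 = 168. Then V = -8 + E − F = -8 + 252 − 168 = 76.

76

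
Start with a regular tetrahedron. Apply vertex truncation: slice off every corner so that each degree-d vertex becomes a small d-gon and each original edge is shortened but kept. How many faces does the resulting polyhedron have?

The base solid has V = 4, E = 6, F = 4.
Truncation replaces each original edge-end by a new vertex, so V′ = 2E = 12.
Each original edge survives, and each old vertex of degree d contributes d new edges; summing degrees gives Σd = 2E, so E′ = E + 2E = 3E = 18.
Each original face survives and each original vertex becomes one new face: F′ = F + V = 8.

8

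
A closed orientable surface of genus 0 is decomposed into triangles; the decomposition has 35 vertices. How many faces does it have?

χ = 2 − 2·0 = 2, and every face is a triangle so 3F = 2E.
V − E + F = 2 with E = 3F/2 gives 35 − (3/2 − 1)·F = 2, so F = 66 and E = 99.

66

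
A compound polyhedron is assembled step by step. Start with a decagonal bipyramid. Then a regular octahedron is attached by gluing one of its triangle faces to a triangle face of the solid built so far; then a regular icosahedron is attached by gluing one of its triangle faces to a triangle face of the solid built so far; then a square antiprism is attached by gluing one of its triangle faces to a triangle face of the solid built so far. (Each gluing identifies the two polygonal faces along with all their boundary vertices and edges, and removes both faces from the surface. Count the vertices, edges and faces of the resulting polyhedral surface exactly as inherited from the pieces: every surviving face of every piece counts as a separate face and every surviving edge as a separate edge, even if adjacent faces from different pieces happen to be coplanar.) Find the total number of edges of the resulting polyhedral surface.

79

A decagonal bipyramid: V=12, E=30, F=20.
Attach a regular octahedron (V=6, E=12, F=8) along a 3-gon: merge 3 vertices and 3 edges, delete both glued faces → V=15, E=39, F=26.
Attach a regular icosahedron (V=12, E=30, F=20) along a 3-gon: merge 3 vertices and 3 edges, delete both glued faces → V=24, E=66, F=44.
Attach a square antiprism (V=8, E=16, F=10) along a 3-gon: merge 3 vertices and 3 edges, delete both glued faces → V=29, E=79, F=52.
Check: V − E + F = 29 − 79 + 52 = 2.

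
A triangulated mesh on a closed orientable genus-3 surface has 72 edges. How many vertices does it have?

χ = 2 − 2·3 = -4, and every face is a triangle so 3F = 2E.
F = 2E/3 = 48. Then V = -4 + E − F = -4 + 72 − 48 = 20.

20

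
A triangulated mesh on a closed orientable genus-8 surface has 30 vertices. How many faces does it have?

χ = 2 − 2·8 = -14, and every face is a triangle so 3F = 2E.
V − E + F = -14 with E = 3F/2 gives 30 − (3/2 − 1)·F = -14, so F = 88 and E = 132.

88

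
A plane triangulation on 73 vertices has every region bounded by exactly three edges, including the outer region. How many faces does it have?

142

In a plane triangulation 3F = 2E and V − E + F = 2, so F = 2V − 4 = 2·73 − 4 = 142.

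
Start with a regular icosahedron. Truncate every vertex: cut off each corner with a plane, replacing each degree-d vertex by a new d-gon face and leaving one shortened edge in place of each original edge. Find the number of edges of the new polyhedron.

90

The base solid has V = 12, E = 30, F = 20.
Truncation replaces each original edge-end by a new vertex, so V′ = 2E = 60.
Each original edge survives, and each old vertex of degree d contributes d new edges; summing degrees gives Σd = 2E, so E′ = E + 2E = 3E = 90.
Each original face survives and each original vertex becomes one new face: F′ = F + V = 32.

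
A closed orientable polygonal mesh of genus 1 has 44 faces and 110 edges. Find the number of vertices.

66

For a closed orientable surface of genus 1, χ = 2 − 2·1 = 0.
V = 0 + E − F = 0 + 110 − 44 = 66.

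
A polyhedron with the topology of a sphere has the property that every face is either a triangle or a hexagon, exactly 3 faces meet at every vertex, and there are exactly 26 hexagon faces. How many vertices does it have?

Let x be the number of triangles; then F = 26 + x.
Edge–face incidences: 2E = 6·26 + 3·x = 156 + 3x.
Every vertex has degree 3, so 3V = 2E.
Euler: V − E + F = 2 ⇒ (2E)/3 − E + (26 + x) = 2.
Multiply by 6: 2·(2E) − 3·(2E) + 6·(26 + x) = 12, i.e. 156 + 6x − (156 + 3x) = 12.
Collecting terms: 3x = 12, so x = 4.
Then 2E = 156 + 3·4 = 168, so E = 84, V = 2E/3 = 56, F = 26 + 4 = 30.

56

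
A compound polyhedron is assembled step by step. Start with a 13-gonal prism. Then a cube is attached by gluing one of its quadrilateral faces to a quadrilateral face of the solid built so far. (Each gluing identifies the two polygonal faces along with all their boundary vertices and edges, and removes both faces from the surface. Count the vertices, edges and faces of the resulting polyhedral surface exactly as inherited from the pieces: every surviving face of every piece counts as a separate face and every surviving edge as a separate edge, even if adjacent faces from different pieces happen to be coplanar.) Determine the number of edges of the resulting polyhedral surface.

47

A 13-gonal prism: V=26, E=39, F=15.
Attach a cube (V=8, E=12, F=6) along a 4-gon: merge 4 vertices and 4 edges, delete both glued faces → V=30, E=47, F=19.
Check: V − E + F = 30 − 47 + 19 = 2.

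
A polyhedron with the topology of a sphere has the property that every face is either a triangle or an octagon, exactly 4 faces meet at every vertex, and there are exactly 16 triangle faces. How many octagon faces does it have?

2

Let x be the number of octagons; then F = 16 + x.
Edge–face incidences: 2E = 3·16 + 8·x = 48 + 8x.
Every vertex has degree 4, so 4V = 2E.
Euler: V − E + F = 2 ⇒ (2E)/4 − E + (16 + x) = 2.
Multiply by 8: 2·(2E) − 4·(2E) + 8·(16 + x) = 16, i.e. 128 + 8x − 2·(48 + 8x) = 16.
Collecting terms: −8x + 32 = 16, so −8x = −16, so x = 2.
Then 2E = 48 + 8·2 = 64, so E = 32, V = 2E/4 = 16, F = 16 + 2 = 18.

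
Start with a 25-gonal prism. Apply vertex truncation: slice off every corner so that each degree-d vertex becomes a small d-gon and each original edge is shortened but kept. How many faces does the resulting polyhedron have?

77

The base solid has V = 50, E = 75, F = 27.
Truncation replaces each original edge-end by a new vertex, so V′ = 2E = 150.
Each original edge survives, and each old vertex of degree d contributes d new edges; summing degrees gives Σd = 2E, so E′ = E + 2E = 3E = 225.
Each original face survives and each original vertex becomes one new face: F′ = F + V = 77.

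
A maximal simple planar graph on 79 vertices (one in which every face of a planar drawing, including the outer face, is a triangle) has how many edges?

In a plane triangulation 3F = 2E and V − E + F = 2, so E = 3V − 6 = 3·79 − 6 = 231.

231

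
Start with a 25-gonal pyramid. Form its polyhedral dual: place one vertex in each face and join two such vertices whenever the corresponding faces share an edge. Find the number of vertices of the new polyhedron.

The base solid has V = 26, E = 50, F = 26.
The dual swaps V and F and preserves E: V′ = F = 26, E′ = E = 50, F′ = V = 26.

26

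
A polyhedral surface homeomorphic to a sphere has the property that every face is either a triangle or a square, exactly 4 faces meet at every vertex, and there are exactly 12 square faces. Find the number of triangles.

8

Let x be the number of triangles; then F = 12 + x.
Edge–face incidences: 2E = 4·12 + 3·x = 48 + 3x.
Every vertex has degree 4, so 4V = 2E.
Euler: V − E + F = 2 ⇒ (2E)/4 − E + (12 + x) = 2.
Multiply by 8: 2·(2E) − 4·(2E) + 8·(12 + x) = 16, i.e. 96 + 8x − 2·(48 + 3x) = 16.
Collecting terms: 2x = 16, so x = 8.
Then 2E = 48 + 3·8 = 72, so E = 36, V = 2E/4 = 18, F = 12 + 8 = 20.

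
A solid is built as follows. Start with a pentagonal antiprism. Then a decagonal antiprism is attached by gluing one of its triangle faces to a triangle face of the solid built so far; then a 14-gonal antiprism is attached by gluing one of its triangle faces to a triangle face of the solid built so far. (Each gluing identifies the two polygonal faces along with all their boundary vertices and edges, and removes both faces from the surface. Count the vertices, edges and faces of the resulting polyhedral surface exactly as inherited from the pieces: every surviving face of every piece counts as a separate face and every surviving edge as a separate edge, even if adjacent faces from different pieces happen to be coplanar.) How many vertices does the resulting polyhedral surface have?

A pentagonal antiprism: V=10, E=20, F=12.
Attach a decagonal antiprism (V=20, E=40, F=22) along a 3-gon: merge 3 vertices and 3 edges, delete both glued faces → V=27, E=57, F=32.
Attach a 14-gonal antiprism (V=28, E=56, F=30) along a 3-gon: merge 3 vertices and 3 edges, delete both glued faces → V=52, E=110, F=60.
Check: V − E + F = 52 − 110 + 60 = 2.

52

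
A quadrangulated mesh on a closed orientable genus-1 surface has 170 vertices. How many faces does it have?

χ = 2 − 2·1 = 0, and every face is a square so 4F = 2E.
V − E + F = 0 with E = 4F/2 gives 170 − (4/2 − 1)·F = 0, so F = 170 and E = 340.

170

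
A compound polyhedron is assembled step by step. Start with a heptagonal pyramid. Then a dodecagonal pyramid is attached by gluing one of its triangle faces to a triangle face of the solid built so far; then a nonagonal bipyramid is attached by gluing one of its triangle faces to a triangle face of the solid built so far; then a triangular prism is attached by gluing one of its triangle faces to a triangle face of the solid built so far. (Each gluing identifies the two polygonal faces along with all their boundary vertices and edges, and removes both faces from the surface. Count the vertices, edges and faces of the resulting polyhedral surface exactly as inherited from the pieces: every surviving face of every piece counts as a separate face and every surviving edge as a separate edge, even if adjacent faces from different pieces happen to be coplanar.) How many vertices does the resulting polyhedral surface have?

29

A heptagonal pyramid: V=8, E=14, F=8.
Attach a dodecagonal pyramid (V=13, E=24, F=13) along a 3-gon: merge 3 vertices and 3 edges, delete both glued faces → V=18, E=35, F=19.
Attach a nonagonal bipyramid (V=11, E=27, F=18) along a 3-gon: merge 3 vertices and 3 edges, delete both glued faces → V=26, E=59, F=35.
Attach a triangular prism (V=6, E=9, F=5) along a 3-gon: merge 3 vertices and 3 edges, delete both glued faces → V=29, E=65, F=38.
Check: V − E + F = 29 − 65 + 38 = 2.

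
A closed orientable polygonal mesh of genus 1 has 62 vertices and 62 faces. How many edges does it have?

124

For a closed orientable surface of genus 1, χ = 2 − 2·1 = 0.
E = V + F − (0) = 62 + 62 − (0) = 124.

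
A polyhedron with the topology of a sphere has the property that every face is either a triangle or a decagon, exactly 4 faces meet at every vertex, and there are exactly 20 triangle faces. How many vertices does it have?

20

Let x be the number of decagons; then F = 20 + x.
Edge–face incidences: 2E = 3·20 + 10·x = 60 + 10x.
Every vertex has degree 4, so 4V = 2E.
Euler: V − E + F = 2 ⇒ (2E)/4 − E + (20 + x) = 2.
Multiply by 8: 2·(2E) − 4·(2E) + 8·(20 + x) = 16, i.e. 160 + 8x − 2·(60 + 10x) = 16.
Collecting terms: −12x + 40 = 16, so −12x = −24, so x = 2.
Then 2E = 60 + 10·2 = 80, so E = 40, V = 2E/4 = 20, F = 20 + 2 = 22.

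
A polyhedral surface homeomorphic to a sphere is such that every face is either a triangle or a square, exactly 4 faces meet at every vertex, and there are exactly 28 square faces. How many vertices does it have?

34

Let x be the number of triangles; then F = 28 + x.
Edge–face incidences: 2E = 4·28 + 3·x = 112 + 3x.
Every vertex has degree 4, so 4V = 2E.
Euler: V − E + F = 2 ⇒ (2E)/4 − E + (28 + x) = 2.
Multiply by 8: 2·(2E) − 4·(2E) + 8·(28 + x) = 16, i.e. 224 + 8x − 2·(112 + 3x) = 16.
Collecting terms: 2x = 16, so x = 8.
Then 2E = 112 + 3·8 = 136, so E = 68, V = 2E/4 = 34, F = 28 + 8 = 36.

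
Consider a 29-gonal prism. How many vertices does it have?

A prism on an n-gon has two n-gon bases and n rectangular sides: V = 2·29 = 58, E = 3·29 = 87, F = 29 + 2 = 31.

58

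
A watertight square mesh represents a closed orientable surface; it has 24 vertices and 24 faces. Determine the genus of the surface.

1

Every face is a square, so 2E = 4·24 = 96, giving E = 48.
χ = V − E + F = 24 − 48 + 24 = 0.
For a closed orientable surface χ = 2 − 2g, so g = (2 − (0))/2 = 1.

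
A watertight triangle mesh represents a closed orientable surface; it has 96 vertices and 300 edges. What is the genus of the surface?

Every face is a triangle and each edge borders two faces, so 3F = 2·300, giving F = 200.
χ = V − E + F = 96 − 300 + 200 = -4.
For a closed orientable surface χ = 2 − 2g, so g = (2 − (-4))/2 = 3.

3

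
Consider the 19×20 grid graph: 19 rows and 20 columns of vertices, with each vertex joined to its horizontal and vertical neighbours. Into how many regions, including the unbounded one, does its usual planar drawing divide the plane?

The grid has V = 19·20 = 380 vertices and E = 19·19 + 20·18 = 721 edges.
F = 2 − V + E = 2 − 380 + 721 = 343.

343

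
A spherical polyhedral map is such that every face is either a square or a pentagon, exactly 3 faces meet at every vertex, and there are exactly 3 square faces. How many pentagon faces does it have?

6

Let x be the number of pentagons; then F = 3 + x.
Edge–face incidences: 2E = 4·3 + 5·x = 12 + 5x.
Every vertex has degree 3, so 3V = 2E.
Euler: V − E + F = 2 ⇒ (2E)/3 − E + (3 + x) = 2.
Multiply by 6: 2·(2E) − 3·(2E) + 6·(3 + x) = 12, i.e. 18 + 6x − (12 + 5x) = 12.
Collecting terms: x + 6 = 12, so x = 6.
Then 2E = 12 + 5·6 = 42, so E = 21, V = 2E/3 = 14, F = 3 + 6 = 9.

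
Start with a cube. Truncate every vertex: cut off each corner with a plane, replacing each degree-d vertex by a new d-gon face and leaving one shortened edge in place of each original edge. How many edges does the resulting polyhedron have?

36

The base solid has V = 8, E = 12, F = 6.
Truncation replaces each original edge-end by a new vertex, so V′ = 2E = 24.
Each original edge survives, and each old vertex of degree d contributes d new edges; summing degrees gives Σd = 2E, so E′ = E + 2E = 3E = 36.
Each original face survives and each original vertex becomes one new face: F′ = F + V = 14.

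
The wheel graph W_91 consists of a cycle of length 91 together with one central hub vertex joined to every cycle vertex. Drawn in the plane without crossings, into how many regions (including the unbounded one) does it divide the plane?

92

W_91 has V = 91 + 1 = 92 vertices and E = 2·91 = 182 edges.
By Euler's formula F = 2 − V + E = 2 − 92 + 182 = 92.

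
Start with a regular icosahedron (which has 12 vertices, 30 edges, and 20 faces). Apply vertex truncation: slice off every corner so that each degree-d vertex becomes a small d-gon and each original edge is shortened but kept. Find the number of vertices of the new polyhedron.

60

Truncation replaces each original edge-end by a new vertex, so V′ = 2E = 60.
Each original edge survives, and each old vertex of degree d contributes d new edges; summing degrees gives Σd = 2E, so E′ = E + 2E = 3E = 90.
Each original face survives and each original vertex becomes one new face: F′ = F + V = 32.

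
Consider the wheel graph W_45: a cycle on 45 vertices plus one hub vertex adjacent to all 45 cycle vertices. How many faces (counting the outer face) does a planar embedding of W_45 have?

W_45 has V = 45 + 1 = 46 vertices and E = 2·45 = 90 edges.
By Euler's formula F = 2 − V + E = 2 − 46 + 90 = 46.

46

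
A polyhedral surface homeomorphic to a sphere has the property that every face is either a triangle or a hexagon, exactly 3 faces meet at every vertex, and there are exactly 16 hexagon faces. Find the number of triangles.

Let x be the number of triangles; then F = 16 + x.
Edge–face incidences: 2E = 6·16 + 3·x = 96 + 3x.
Every vertex has degree 3, so 3V = 2E.
Euler: V − E + F = 2 ⇒ (2E)/3 − E + (16 + x) = 2.
Multiply by 6: 2·(2E) − 3·(2E) + 6·(16 + x) = 12, i.e. 96 + 6x − (96 + 3x) = 12.
Collecting terms: 3x = 12, so x = 4.
Then 2E = 96 + 3·4 = 108, so E = 54, V = 2E/3 = 36, F = 16 + 4 = 20.

4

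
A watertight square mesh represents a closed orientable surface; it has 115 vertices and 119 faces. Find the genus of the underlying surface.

3

Every face is a square, so 2E = 4·119 = 476, giving E = 238.
χ = V − E + F = 115 − 238 + 119 = -4.
For a closed orientable surface χ = 2 − 2g, so g = (2 − (-4))/2 = 3.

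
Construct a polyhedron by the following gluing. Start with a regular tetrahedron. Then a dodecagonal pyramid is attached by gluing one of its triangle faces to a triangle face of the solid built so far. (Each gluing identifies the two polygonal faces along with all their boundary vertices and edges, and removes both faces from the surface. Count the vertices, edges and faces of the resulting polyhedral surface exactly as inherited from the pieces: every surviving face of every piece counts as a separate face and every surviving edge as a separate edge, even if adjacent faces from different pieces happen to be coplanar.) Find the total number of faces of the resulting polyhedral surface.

A regular tetrahedron: V=4, E=6, F=4.
Attach a dodecagonal pyramid (V=13, E=24, F=13) along a 3-gon: merge 3 vertices and 3 edges, delete both glued faces → V=14, E=27, F=15.
Check: V − E + F = 14 − 27 + 15 = 2.

15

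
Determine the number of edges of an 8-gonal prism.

24

A prism on an n-gon has two n-gon bases and n rectangular sides: V = 2·8 = 16, E = 3·8 = 24, F = 8 + 2 = 10.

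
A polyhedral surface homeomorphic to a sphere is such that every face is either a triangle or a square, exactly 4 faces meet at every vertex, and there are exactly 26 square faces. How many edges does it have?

64

Let x be the number of triangles; then F = 26 + x.
Edge–face incidences: 2E = 4·26 + 3·x = 104 + 3x.
Every vertex has degree 4, so 4V = 2E.
Euler: V − E + F = 2 ⇒ (2E)/4 − E + (26 + x) = 2.
Multiply by 8: 2·(2E) − 4·(2E) + 8·(26 + x) = 16, i.e. 208 + 8x − 2·(104 + 3x) = 16.
Collecting terms: 2x = 16, so x = 8.
Then 2E = 104 + 3·8 = 128, so E = 64, V = 2E/4 = 32, F = 26 + 8 = 34.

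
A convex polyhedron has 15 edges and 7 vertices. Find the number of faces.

10

Here V − E + F = 2.
F = 2 − V + E = 2 − 7 + 15 = 10.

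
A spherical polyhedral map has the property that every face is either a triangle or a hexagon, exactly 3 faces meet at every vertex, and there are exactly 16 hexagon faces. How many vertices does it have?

Let x be the number of triangles; then F = 16 + x.
Edge–face incidences: 2E = 6·16 + 3·x = 96 + 3x.
Every vertex has degree 3, so 3V = 2E.
Euler: V − E + F = 2 ⇒ (2E)/3 − E + (16 + x) = 2.
Multiply by 6: 2·(2E) − 3·(2E) + 6·(16 + x) = 12, i.e. 96 + 6x − (96 + 3x) = 12.
Collecting terms: 3x = 12, so x = 4.
Then 2E = 96 + 3·4 = 108, so E = 54, V = 2E/3 = 36, F = 16 + 4 = 20.

36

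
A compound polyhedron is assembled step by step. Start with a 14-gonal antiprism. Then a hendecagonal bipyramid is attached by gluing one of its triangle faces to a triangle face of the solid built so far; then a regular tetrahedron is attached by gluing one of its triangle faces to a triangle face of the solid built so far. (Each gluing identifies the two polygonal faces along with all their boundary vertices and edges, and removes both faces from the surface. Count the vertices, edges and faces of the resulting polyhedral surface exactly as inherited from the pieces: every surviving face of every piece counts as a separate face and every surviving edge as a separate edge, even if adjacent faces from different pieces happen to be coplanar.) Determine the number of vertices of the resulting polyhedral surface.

A 14-gonal antiprism: V=28, E=56, F=30.
Attach a hendecagonal bipyramid (V=13, E=33, F=22) along a 3-gon: merge 3 vertices and 3 edges, delete both glued faces → V=38, E=86, F=50.
Attach a regular tetrahedron (V=4, E=6, F=4) along a 3-gon: merge 3 vertices and 3 edges, delete both glued faces → V=39, E=89, F=52.
Check: V − E + F = 39 − 89 + 52 = 2.

39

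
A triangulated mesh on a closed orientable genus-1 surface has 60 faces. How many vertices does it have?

χ = 2 − 2·1 = 0, and every face is a triangle so 3F = 2E.
E = 3·60/2 = 90. Then V = 0 + E − F = 0 + 90 − 60 = 30.

30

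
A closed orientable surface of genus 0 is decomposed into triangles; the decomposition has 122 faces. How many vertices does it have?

63

χ = 2 − 2·0 = 2, and every face is a triangle so 3F = 2E.
E = 3·122/2 = 183. Then V = 2 + E − F = 2 + 183 − 122 = 63.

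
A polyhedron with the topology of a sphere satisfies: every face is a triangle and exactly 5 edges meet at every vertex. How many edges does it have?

30

Each face has 3 edges and each edge borders two faces, so 2E = 3F.
Each vertex has degree 5, so 5V = 2E and hence V = 3F/5.
Euler: V − E + F = 2 ⇒ (3F/5) − (3F/2) + F = 2.
Multiply by 10: (6 − 15 + 10)F = 20, i.e. 1F = 20.
So F = 20, E = 3·20/2 = 30, V = 3·20/5 = 12.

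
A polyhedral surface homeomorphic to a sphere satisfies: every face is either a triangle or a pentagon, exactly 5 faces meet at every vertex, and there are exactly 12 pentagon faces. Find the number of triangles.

80

Let x be the number of triangles; then F = 12 + x.
Edge–face incidences: 2E = 5·12 + 3·x = 60 + 3x.
Every vertex has degree 5, so 5V = 2E.
Euler: V − E + F = 2 ⇒ (2E)/5 − E + (12 + x) = 2.
Multiply by 10: 2·(2E) − 5·(2E) + 10·(12 + x) = 20, i.e. 120 + 10x − 3·(60 + 3x) = 20.
Collecting terms: x − 60 = 20, so x = 80.
Then 2E = 60 + 3·80 = 300, so E = 150, V = 2E/5 = 60, F = 12 + 80 = 92.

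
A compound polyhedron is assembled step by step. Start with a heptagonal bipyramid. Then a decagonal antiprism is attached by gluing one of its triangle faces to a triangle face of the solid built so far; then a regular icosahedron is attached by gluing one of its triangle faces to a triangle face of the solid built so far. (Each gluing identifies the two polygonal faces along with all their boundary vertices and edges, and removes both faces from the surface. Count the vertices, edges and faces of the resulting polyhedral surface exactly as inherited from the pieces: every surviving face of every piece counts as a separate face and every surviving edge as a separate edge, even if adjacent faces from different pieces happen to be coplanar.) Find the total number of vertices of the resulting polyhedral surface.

35

A heptagonal bipyramid: V=9, E=21, F=14.
Attach a decagonal antiprism (V=20, E=40, F=22) along a 3-gon: merge 3 vertices and 3 edges, delete both glued faces → V=26, E=58, F=34.
Attach a regular icosahedron (V=12, E=30, F=20) along a 3-gon: merge 3 vertices and 3 edges, delete both glued faces → V=35, E=85, F=52.
Check: V − E + F = 35 − 85 + 52 = 2.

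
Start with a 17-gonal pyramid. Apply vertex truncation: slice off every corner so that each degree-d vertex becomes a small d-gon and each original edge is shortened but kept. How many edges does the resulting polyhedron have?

102

The base solid has V = 18, E = 34, F = 18.
Truncation replaces each original edge-end by a new vertex, so V′ = 2E = 68.
Each original edge survives, and each old vertex of degree d contributes d new edges; summing degrees gives Σd = 2E, so E′ = E + 2E = 3E = 102.
Each original face survives and each original vertex becomes one new face: F′ = F + V = 36.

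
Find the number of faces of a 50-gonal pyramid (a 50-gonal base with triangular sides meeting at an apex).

51

A pyramid on an n-gon base has one n-gon and n triangles: V = 50 + 1 = 51, E = 2·50 = 100, F = 50 + 1 = 51.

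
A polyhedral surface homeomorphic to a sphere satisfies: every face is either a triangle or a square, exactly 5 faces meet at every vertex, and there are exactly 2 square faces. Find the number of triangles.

24

Let x be the number of triangles; then F = 2 + x.
Edge–face incidences: 2E = 4·2 + 3·x = 8 + 3x.
Every vertex has degree 5, so 5V = 2E.
Euler: V − E + F = 2 ⇒ (2E)/5 − E + (2 + x) = 2.
Multiply by 10: 2·(2E) − 5·(2E) + 10·(2 + x) = 20, i.e. 20 + 10x − 3·(8 + 3x) = 20.
Collecting terms: x − 4 = 20, so x = 24.
Then 2E = 8 + 3·24 = 80, so E = 40, V = 2E/5 = 16, F = 2 + 24 = 26.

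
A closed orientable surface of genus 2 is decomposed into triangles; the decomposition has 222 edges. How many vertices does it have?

χ = 2 − 2·2 = -2, and every face is a triangle so 3F = 2E.
F = 2E/3 = 148. Then V = -2 + E − F = -2 + 222 − 148 = 72.

72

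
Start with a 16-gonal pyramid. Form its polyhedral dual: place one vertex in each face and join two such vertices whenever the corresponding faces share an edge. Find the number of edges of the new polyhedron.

The base solid has V = 17, E = 32, F = 17.
The dual swaps V and F and preserves E: V′ = F = 17, E′ = E = 32, F′ = V = 17.

32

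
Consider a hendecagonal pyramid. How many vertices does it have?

12

A pyramid on an n-gon base has one n-gon and n triangles: V = 11 + 1 = 12, E = 2·11 = 22, F = 11 + 1 = 12.
Check: V − E + F = 12 − 22 + 12 = 2.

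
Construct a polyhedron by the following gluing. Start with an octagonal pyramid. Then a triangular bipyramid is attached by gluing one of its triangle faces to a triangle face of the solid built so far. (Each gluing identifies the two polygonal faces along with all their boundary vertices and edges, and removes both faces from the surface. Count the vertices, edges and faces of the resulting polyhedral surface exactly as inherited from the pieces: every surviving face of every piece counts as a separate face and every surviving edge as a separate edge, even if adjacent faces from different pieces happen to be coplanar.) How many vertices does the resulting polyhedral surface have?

11

An octagonal pyramid: V=9, E=16, F=9.
Attach a triangular bipyramid (V=5, E=9, F=6) along a 3-gon: merge 3 vertices and 3 edges, delete both glued faces → V=11, E=22, F=13.
Check: V − E + F = 11 − 22 + 13 = 2.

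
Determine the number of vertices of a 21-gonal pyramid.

A pyramid on an n-gon base has one n-gon and n triangles: V = 21 + 1 = 22, E = 2·21 = 42, F = 21 + 1 = 22.

22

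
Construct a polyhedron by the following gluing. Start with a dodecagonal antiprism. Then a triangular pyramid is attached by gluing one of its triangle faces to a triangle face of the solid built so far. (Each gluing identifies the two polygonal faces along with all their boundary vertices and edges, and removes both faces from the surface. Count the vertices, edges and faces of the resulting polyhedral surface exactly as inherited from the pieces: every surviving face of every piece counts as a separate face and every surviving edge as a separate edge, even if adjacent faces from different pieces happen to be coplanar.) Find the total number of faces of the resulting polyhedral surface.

28

A dodecagonal antiprism: V=24, E=48, F=26.
Attach a triangular pyramid (V=4, E=6, F=4) along a 3-gon: merge 3 vertices and 3 edges, delete both glued faces → V=25, E=51, F=28.
Check: V − E + F = 25 − 51 + 28 = 2.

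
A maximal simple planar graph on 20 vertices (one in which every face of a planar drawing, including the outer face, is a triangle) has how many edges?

54

In a plane triangulation 3F = 2E and V − E + F = 2, so E = 3V − 6 = 3·20 − 6 = 54.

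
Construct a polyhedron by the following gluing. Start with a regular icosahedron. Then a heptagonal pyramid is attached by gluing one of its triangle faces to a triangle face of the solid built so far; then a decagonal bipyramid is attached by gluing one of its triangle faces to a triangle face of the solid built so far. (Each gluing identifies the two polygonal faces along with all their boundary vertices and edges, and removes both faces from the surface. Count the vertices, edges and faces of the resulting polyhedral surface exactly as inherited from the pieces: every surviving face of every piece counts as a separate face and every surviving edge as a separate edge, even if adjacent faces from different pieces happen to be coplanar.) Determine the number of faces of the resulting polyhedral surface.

A regular icosahedron: V=12, E=30, F=20.
Attach a heptagonal pyramid (V=8, E=14, F=8) along a 3-gon: merge 3 vertices and 3 edges, delete both glued faces → V=17, E=41, F=26.
Attach a decagonal bipyramid (V=12, E=30, F=20) along a 3-gon: merge 3 vertices and 3 edges, delete both glued faces → V=26, E=68, F=44.
Check: V − E + F = 26 − 68 + 44 = 2.

44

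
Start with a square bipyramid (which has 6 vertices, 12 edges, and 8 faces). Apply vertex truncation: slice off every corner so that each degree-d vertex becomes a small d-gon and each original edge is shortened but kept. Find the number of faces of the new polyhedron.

Truncation replaces each original edge-end by a new vertex, so V′ = 2E = 24.
Each original edge survives, and each old vertex of degree d contributes d new edges; summing degrees gives Σd = 2E, so E′ = E + 2E = 3E = 36.
Each original face survives and each original vertex becomes one new face: F′ = F + V = 14.

14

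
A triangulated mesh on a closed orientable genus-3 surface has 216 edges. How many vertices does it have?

68

χ = 2 − 2·3 = -4, and every face is a triangle so 3F = 2E.
F = 2E/3 = 144. Then V = -4 + E − F = -4 + 216 − 144 = 68.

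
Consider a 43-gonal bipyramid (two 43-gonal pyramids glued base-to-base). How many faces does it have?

A bipyramid over an n-gon has 2n triangular faces and n + 2 vertices: V = 43 + 2 = 45, E = 3·43 = 129, F = 2·43 = 86.

86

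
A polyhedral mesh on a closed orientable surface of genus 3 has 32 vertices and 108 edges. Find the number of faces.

72

For a closed orientable surface of genus 3, χ = 2 − 2·3 = -4.
F = -4 − V + E = -4 − 32 + 108 = 72.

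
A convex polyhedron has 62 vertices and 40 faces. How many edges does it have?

100

Here V − E + F = 2.
E = V + F − (2) = 62 + 40 − (2) = 100.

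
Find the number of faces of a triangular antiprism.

8

An antiprism on an n-gon has two n-gon caps and 2n triangles: V = 2·3 = 6, E = 4·3 = 12, F = 2·3 + 2 = 8.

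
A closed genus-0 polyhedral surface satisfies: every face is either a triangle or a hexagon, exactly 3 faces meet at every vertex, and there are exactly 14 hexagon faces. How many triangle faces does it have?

Let x be the number of triangles; then F = 14 + x.
Edge–face incidences: 2E = 6·14 + 3·x = 84 + 3x.
Every vertex has degree 3, so 3V = 2E.
Euler: V − E + F = 2 ⇒ (2E)/3 − E + (14 + x) = 2.
Multiply by 6: 2·(2E) − 3·(2E) + 6·(14 + x) = 12, i.e. 84 + 6x − (84 + 3x) = 12.
Collecting terms: 3x = 12, so x = 4.
Then 2E = 84 + 3·4 = 96, so E = 48, V = 2E/3 = 32, F = 14 + 4 = 18.

4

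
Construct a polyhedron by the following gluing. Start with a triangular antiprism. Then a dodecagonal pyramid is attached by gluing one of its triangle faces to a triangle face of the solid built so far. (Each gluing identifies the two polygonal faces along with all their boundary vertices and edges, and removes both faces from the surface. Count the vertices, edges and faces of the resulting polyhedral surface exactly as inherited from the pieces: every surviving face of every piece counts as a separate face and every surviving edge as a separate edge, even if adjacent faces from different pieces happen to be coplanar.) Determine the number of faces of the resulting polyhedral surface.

19

A triangular antiprism: V=6, E=12, F=8.
Attach a dodecagonal pyramid (V=13, E=24, F=13) along a 3-gon: merge 3 vertices and 3 edges, delete both glued faces → V=16, E=33, F=19.
Check: V − E + F = 16 − 33 + 19 = 2.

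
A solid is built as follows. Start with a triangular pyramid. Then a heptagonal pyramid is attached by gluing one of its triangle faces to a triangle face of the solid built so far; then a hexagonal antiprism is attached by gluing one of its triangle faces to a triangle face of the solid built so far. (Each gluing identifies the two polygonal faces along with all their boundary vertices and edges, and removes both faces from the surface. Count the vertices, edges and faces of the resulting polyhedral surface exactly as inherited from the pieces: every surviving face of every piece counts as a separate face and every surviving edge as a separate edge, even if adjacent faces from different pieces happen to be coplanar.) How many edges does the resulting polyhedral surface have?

38

A triangular pyramid: V=4, E=6, F=4.
Attach a heptagonal pyramid (V=8, E=14, F=8) along a 3-gon: merge 3 vertices and 3 edges, delete both glued faces → V=9, E=17, F=10.
Attach a hexagonal antiprism (V=12, E=24, F=14) along a 3-gon: merge 3 vertices and 3 edges, delete both glued faces → V=18, E=38, F=22.
Check: V − E + F = 18 − 38 + 22 = 2.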